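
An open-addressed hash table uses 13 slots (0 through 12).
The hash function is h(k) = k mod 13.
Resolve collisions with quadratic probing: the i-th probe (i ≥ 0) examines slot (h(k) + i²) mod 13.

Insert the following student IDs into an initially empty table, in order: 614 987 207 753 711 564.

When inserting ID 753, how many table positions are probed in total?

4

Insert 614: h=3, slot 3 empty -> index 3.
Insert 987: h=12, slot 12 empty -> index 12.
Insert 207: h=12, slot 12 occupied -> index 0.
Insert 753: h=12, slots 12,0,3 occupied -> index 8.
Insert 711: h=9, slot 9 empty -> index 9.
Insert 564: h=5, slot 5 empty -> index 5.
Table: [207, -, -, 614, -, 564, -, -, 753, 711, -, -, 987]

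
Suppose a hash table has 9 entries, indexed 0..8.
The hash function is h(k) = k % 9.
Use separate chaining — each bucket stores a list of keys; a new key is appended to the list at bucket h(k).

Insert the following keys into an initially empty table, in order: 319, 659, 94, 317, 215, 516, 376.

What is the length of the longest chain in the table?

2

319 → bucket 4
659 → bucket 2
94 → bucket 4 (collision)
317 → bucket 2 (collision)
215 → bucket 8
516 → bucket 3
376 → bucket 7
Final buckets:
0: -
1: -
2: 659 -> 317
3: 516
4: 319 -> 94
5: -
6: -
7: 376
8: 215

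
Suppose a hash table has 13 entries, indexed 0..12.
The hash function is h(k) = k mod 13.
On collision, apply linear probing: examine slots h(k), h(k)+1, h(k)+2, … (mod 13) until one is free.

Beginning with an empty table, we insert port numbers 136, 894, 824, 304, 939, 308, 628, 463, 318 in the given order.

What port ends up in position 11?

Insert 136: h=6, slot 6 empty => index 6.
Insert 894: h=10, slot 10 empty => index 10.
Insert 824: h=5, slot 5 empty => index 5.
Insert 304: h=5, slots 5,6 occupied => index 7.
Insert 939: h=3, slot 3 empty => index 3.
Insert 308: h=9, slot 9 empty => index 9.
Insert 628: h=4, slot 4 empty => index 4.
Insert 463: h=8, slot 8 empty => index 8.
Insert 318: h=6, slots 6,7,8,9,10 occupied => index 11.
Table: [_, _, _, 939, 628, 824, 136, 304, 463, 308, 894, 318, _]

318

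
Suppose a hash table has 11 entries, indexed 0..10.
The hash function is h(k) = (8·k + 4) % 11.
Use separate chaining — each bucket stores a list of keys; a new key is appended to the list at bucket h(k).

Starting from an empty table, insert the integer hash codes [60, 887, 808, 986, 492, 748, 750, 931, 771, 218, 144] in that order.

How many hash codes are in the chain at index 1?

2

Insert 60: h=0, bucket 0 empty → new chain.
Insert 887: h=5, bucket 5 empty → new chain.
Insert 808: h=0, bucket 0 nonempty → append to chain.
Insert 986: h=5, bucket 5 nonempty → append to chain.
Insert 492: h=2, bucket 2 empty → new chain.
Insert 748: h=4, bucket 4 empty → new chain.
Insert 750: h=9, bucket 9 empty → new chain.
Insert 931: h=5, bucket 5 nonempty → append to chain.
Insert 771: h=1, bucket 1 empty → new chain.
Insert 218: h=10, bucket 10 empty → new chain.
Insert 144: h=1, bucket 1 nonempty → append to chain.
Final buckets:
0: 60 -> 808
1: 771 -> 144
2: 492
3: ∅
4: 748
5: 887 -> 986 -> 931
6: ∅
7: ∅
8: ∅
9: 750
10: 218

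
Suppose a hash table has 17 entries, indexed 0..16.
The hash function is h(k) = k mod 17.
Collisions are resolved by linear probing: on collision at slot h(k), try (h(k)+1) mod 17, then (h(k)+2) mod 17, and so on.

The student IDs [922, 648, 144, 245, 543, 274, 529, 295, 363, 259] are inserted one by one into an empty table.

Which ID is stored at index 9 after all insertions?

Insert 922: h=4, slot 4 empty → index 4.
Insert 648: h=2, slot 2 empty → index 2.
Insert 144: h=8, slot 8 empty → index 8.
Insert 245: h=7, slot 7 empty → index 7.
Insert 543: h=16, slot 16 empty → index 16.
Insert 274: h=2, slot 2 occupied → index 3.
Insert 529: h=2, slots 2,3,4 occupied → index 5.
Insert 295: h=6, slot 6 empty → index 6.
Insert 363: h=6, slots 6,7,8 occupied → index 9.
Insert 259: h=4, slots 4,5,6,7,8,9 occupied → index 10.
Table: [-, -, 648, 274, 922, 529, 295, 245, 144, 363, 259, -, -, -, -, -, 543]

363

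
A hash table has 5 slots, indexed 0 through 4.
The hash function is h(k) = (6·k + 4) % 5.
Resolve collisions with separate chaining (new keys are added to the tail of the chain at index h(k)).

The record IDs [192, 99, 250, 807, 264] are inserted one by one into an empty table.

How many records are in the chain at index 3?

Insert 192: h=1, bucket 1 empty → new chain.
Insert 99: h=3, bucket 3 empty → new chain.
Insert 250: h=4, bucket 4 empty → new chain.
Insert 807: h=1, bucket 1 nonempty → append to chain.
Insert 264: h=3, bucket 3 nonempty → append to chain.
Final buckets:
0: ∅
1: 192 -> 807
2: ∅
3: 99 -> 264
4: 250

2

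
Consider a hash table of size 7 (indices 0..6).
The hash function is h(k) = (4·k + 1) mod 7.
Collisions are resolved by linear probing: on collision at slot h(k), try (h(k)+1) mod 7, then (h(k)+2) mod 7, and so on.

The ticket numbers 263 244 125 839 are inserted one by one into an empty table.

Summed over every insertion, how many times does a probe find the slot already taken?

3

Insert 263: h=3, slot 3 empty → index 3.
Insert 244: h=4, slot 4 empty → index 4.
Insert 125: h=4, slot 4 occupied → index 5.
Insert 839: h=4, slots 4,5 occupied → index 6.
Table: [∅, ∅, ∅, 263, 244, 125, 839]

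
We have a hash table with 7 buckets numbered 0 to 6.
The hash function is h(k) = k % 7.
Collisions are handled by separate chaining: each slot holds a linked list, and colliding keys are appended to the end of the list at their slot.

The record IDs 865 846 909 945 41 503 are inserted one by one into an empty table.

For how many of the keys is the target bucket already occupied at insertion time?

865 → bucket 4
846 → bucket 6
909 → bucket 6 (collision)
945 → bucket 0
41 → bucket 6 (collision)
503 → bucket 6 (collision)
Final buckets:
0: 945
1: -
2: -
3: -
4: 865
5: -
6: 846 -> 909 -> 41 -> 503

3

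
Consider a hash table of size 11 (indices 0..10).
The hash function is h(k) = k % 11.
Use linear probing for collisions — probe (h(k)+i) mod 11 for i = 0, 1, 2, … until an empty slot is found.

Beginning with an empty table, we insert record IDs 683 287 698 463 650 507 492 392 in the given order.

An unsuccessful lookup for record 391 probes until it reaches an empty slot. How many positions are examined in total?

683: h=1 => slot 1
287: h=1, probe 1,2 => slot 2
698: h=5 => slot 5
463: h=1, probe 1,2,3 => slot 3
650: h=1, probe 1,2,3,4 => slot 4
507: h=1, probe 1,2,3,4,5,6 => slot 6
492: h=8 => slot 8
392: h=7 => slot 7
Table: [∅, 683, 287, 463, 650, 698, 507, 392, 492, ∅, ∅]
Lookup 391: h=6, probe 6,7,8,9 → slot 9 empty, not found.

4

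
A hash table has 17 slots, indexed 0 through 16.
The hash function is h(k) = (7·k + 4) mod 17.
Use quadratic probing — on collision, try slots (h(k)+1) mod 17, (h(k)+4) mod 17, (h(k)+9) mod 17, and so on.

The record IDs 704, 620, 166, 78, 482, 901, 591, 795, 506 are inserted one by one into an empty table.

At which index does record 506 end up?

1

704: h=2 -> slot 2
620: h=9 -> slot 9
166: h=10 -> slot 10
78: h=6 -> slot 6
482: h=12 -> slot 12
901: h=4 -> slot 4
591: h=10, probe 10,11 -> slot 11
795: h=10, probe 10,11,14 -> slot 14
506: h=10, probe 10,11,14,2,9,1 -> slot 1
Table: [., 506, 704, ., 901, ., 78, ., ., 620, 166, 591, 482, ., 795, ., .]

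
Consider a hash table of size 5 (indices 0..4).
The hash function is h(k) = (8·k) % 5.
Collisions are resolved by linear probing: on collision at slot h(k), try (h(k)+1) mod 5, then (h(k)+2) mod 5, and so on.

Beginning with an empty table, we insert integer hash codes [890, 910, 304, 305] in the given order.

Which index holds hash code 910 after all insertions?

1

Insert 890: h=0, slot 0 empty → index 0.
Insert 910: h=0, slot 0 occupied → index 1.
Insert 304: h=2, slot 2 empty → index 2.
Insert 305: h=0, slots 0,1,2 occupied → index 3.
Table: [890, 910, 304, 305, _]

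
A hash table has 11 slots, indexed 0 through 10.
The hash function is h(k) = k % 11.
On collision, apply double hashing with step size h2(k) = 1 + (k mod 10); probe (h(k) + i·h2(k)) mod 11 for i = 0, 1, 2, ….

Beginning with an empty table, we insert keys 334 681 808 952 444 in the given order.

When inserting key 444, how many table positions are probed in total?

334: h=4 => slot 4
681: h=10 => slot 10
808: h=5 => slot 5
952: h=6 => slot 6
444: h=4, h2=5, probe 4,9 => slot 9
Table: [_, _, _, _, 334, 808, 952, _, _, 444, 681]

2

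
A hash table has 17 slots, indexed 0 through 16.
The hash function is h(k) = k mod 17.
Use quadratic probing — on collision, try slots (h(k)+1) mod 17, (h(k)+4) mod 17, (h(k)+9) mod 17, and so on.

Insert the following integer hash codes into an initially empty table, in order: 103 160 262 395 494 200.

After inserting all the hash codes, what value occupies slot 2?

494

Insert 103: h=1, slot 1 empty -> index 1.
Insert 160: h=7, slot 7 empty -> index 7.
Insert 262: h=7, slot 7 occupied -> index 8.
Insert 395: h=4, slot 4 empty -> index 4.
Insert 494: h=1, slot 1 occupied -> index 2.
Insert 200: h=13, slot 13 empty -> index 13.
Table: [—, 103, 494, —, 395, —, —, 160, 262, —, —, —, —, 200, —, —, —]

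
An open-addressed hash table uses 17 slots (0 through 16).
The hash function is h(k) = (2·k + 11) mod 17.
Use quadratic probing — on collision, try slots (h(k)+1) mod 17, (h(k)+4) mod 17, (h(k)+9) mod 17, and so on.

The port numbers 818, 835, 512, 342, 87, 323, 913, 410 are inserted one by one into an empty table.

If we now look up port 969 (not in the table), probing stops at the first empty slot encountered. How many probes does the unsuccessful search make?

818 hashes to 15; slot 15 is free -> place at 15.
835 hashes to 15; 15 taken -> place at 16.
512 hashes to 15; 15,16 taken -> place at 2.
342 hashes to 15; 15,16,2 taken -> place at 7.
87 hashes to 15; 15,16,2,7 taken -> place at 14.
323 hashes to 11; slot 11 is free -> place at 11.
913 hashes to 1; slot 1 is free -> place at 1.
410 hashes to 15; 15,16,2,7,14 taken -> place at 6.
Table: [—, 913, 512, —, —, —, 410, 342, —, —, —, 323, —, —, 87, 818, 835]
Lookup 969: h=11, probe 11,12 → slot 12 empty, not found.

2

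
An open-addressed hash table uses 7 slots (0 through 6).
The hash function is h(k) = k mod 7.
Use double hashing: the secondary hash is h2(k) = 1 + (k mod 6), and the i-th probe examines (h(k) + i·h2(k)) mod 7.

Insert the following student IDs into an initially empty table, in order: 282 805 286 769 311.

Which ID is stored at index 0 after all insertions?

282 hashes to 2; slot 2 is free → place at 2.
805 hashes to 0; slot 0 is free → place at 0.
286 hashes to 6; slot 6 is free → place at 6.
769 hashes to 6, h2=2; 6 taken → place at 1.
311 hashes to 3; slot 3 is free → place at 3.
Table: [805, 769, 282, 311, _, _, 286]

805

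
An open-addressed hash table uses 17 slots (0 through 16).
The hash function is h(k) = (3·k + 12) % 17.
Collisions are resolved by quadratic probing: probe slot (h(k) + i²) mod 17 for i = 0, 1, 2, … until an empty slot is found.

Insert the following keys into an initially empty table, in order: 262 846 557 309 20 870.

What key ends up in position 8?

870

262: h=16 -> slot 16
846: h=0 -> slot 0
557: h=0, probe 0,1 -> slot 1
309: h=4 -> slot 4
20: h=4, probe 4,5 -> slot 5
870: h=4, probe 4,5,8 -> slot 8
Table: [846, 557, ∅, ∅, 309, 20, ∅, ∅, 870, ∅, ∅, ∅, ∅, ∅, ∅, ∅, 262]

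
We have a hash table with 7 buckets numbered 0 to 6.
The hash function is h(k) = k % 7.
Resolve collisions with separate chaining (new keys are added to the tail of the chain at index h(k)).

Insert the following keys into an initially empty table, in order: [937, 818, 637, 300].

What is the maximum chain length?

937 -> bucket 6
818 -> bucket 6 (collision)
637 -> bucket 0
300 -> bucket 6 (collision)
Final buckets:
0: 637
1: .
2: .
3: .
4: .
5: .
6: 937 -> 818 -> 300

3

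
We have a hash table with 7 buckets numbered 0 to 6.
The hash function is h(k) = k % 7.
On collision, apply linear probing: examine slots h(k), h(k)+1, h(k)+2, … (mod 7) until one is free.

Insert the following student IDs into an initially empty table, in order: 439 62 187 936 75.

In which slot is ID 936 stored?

439: h=5 => slot 5
62: h=6 => slot 6
187: h=5, probe 5,6,0 => slot 0
936: h=5, probe 5,6,0,1 => slot 1
75: h=5, probe 5,6,0,1,2 => slot 2
Table: [187, 936, 75, ∅, ∅, 439, 62]

1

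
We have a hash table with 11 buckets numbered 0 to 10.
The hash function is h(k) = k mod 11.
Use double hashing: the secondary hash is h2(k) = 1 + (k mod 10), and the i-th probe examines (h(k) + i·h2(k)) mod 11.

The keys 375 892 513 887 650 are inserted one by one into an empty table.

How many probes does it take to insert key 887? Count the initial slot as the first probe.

375: h=1 => slot 1
892: h=1, h2=3, probe 1,4 => slot 4
513: h=7 => slot 7
887: h=7, h2=8, probe 7,4,1,9 => slot 9
650: h=1, h2=1, probe 1,2 => slot 2
Table: [∅, 375, 650, ∅, 892, ∅, ∅, 513, ∅, 887, ∅]

4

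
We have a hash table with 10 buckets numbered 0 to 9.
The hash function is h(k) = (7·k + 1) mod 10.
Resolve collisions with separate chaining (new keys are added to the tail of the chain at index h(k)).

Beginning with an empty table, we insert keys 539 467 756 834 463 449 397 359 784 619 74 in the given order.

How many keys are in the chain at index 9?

3

539 -> bucket 4
467 -> bucket 0
756 -> bucket 3
834 -> bucket 9
463 -> bucket 2
449 -> bucket 4 (collision)
397 -> bucket 0 (collision)
359 -> bucket 4 (collision)
784 -> bucket 9 (collision)
619 -> bucket 4 (collision)
74 -> bucket 9 (collision)
Final buckets:
0: 467 -> 397
1: ∅
2: 463
3: 756
4: 539 -> 449 -> 359 -> 619
5: ∅
6: ∅
7: ∅
8: ∅
9: 834 -> 784 -> 74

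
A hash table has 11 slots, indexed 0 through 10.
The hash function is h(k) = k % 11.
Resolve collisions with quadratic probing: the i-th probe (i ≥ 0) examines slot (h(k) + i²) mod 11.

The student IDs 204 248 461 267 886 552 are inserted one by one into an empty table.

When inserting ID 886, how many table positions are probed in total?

204: h=6 -> slot 6
248: h=6, probe 6,7 -> slot 7
461: h=10 -> slot 10
267: h=3 -> slot 3
886: h=6, probe 6,7,10,4 -> slot 4
552: h=2 -> slot 2
Table: [-, -, 552, 267, 886, -, 204, 248, -, -, 461]

4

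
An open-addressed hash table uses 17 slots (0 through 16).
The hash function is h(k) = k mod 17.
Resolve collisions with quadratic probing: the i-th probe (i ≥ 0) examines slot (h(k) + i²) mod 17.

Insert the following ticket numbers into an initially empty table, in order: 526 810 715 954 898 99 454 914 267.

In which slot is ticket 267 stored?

4

Insert 526: h=16, slot 16 empty -> index 16.
Insert 810: h=11, slot 11 empty -> index 11.
Insert 715: h=1, slot 1 empty -> index 1.
Insert 954: h=2, slot 2 empty -> index 2.
Insert 898: h=14, slot 14 empty -> index 14.
Insert 99: h=14, slot 14 occupied -> index 15.
Insert 454: h=12, slot 12 empty -> index 12.
Insert 914: h=13, slot 13 empty -> index 13.
Insert 267: h=12, slots 12,13,16 occupied -> index 4.
Table: [∅, 715, 954, ∅, 267, ∅, ∅, ∅, ∅, ∅, ∅, 810, 454, 914, 898, 99, 526]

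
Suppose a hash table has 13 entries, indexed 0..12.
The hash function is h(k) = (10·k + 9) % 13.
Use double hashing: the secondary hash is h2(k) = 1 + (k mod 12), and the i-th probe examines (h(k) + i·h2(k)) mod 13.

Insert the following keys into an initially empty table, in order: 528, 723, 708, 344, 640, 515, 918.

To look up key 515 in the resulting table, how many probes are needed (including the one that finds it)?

528 hashes to 11; slot 11 is free → place at 11.
723 hashes to 11, h2=4; 11 taken → place at 2.
708 hashes to 4; slot 4 is free → place at 4.
344 hashes to 4, h2=9; 4 taken → place at 0.
640 hashes to 0, h2=5; 0 taken → place at 5.
515 hashes to 11, h2=12; 11 taken → place at 10.
918 hashes to 11, h2=7; 11,5 taken → place at 12.
Table: [344, _, 723, _, 708, 640, _, _, _, _, 515, 528, 918]
Lookup 515: h=11, h2=12, probe 11,10 → found at 10.

2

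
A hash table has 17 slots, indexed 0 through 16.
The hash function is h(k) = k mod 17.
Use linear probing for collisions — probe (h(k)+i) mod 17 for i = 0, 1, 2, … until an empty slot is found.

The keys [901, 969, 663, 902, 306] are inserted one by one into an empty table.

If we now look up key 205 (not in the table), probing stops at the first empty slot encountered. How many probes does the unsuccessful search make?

901: h=0 => slot 0
969: h=0, probe 0,1 => slot 1
663: h=0, probe 0,1,2 => slot 2
902: h=1, probe 1,2,3 => slot 3
306: h=0, probe 0,1,2,3,4 => slot 4
Table: [901, 969, 663, 902, 306, ., ., ., ., ., ., ., ., ., ., ., .]
Lookup 205: h=1, probe 1,2,3,4,5 → slot 5 empty, not found.

5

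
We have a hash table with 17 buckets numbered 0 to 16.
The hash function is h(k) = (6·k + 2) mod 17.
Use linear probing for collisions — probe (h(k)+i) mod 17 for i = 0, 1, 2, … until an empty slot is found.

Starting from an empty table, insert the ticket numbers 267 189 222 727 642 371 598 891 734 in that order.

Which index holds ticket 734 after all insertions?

4

267 hashes to 6; slot 6 is free -> place at 6.
189 hashes to 14; slot 14 is free -> place at 14.
222 hashes to 8; slot 8 is free -> place at 8.
727 hashes to 12; slot 12 is free -> place at 12.
642 hashes to 12; 12 taken -> place at 13.
371 hashes to 1; slot 1 is free -> place at 1.
598 hashes to 3; slot 3 is free -> place at 3.
891 hashes to 10; slot 10 is free -> place at 10.
734 hashes to 3; 3 taken -> place at 4.
Table: [∅, 371, ∅, 598, 734, ∅, 267, ∅, 222, ∅, 891, ∅, 727, 642, 189, ∅, ∅]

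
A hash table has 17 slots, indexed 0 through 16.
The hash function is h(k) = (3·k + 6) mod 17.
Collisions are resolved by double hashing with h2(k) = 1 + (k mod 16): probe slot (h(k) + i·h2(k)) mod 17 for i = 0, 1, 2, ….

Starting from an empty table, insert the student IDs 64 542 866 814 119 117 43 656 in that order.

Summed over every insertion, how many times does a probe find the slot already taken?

Insert 64: h=11, slot 11 empty → index 11.
Insert 542: h=0, slot 0 empty → index 0.
Insert 866: h=3, slot 3 empty → index 3.
Insert 814: h=0, h2=15, slot 0 occupied → index 15.
Insert 119: h=6, slot 6 empty → index 6.
Insert 117: h=0, h2=6, slots 0,6 occupied → index 12.
Insert 43: h=16, slot 16 empty → index 16.
Insert 656: h=2, slot 2 empty → index 2.
Table: [542, -, 656, 866, -, -, 119, -, -, -, -, 64, 117, -, -, 814, 43]

3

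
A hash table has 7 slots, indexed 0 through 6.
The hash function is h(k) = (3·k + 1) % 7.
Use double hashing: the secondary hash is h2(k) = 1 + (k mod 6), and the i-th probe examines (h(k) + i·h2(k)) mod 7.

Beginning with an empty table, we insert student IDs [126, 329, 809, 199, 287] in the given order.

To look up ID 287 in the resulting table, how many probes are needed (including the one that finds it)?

4

126 hashes to 1; slot 1 is free -> place at 1.
329 hashes to 1, h2=6; 1 taken -> place at 0.
809 hashes to 6; slot 6 is free -> place at 6.
199 hashes to 3; slot 3 is free -> place at 3.
287 hashes to 1, h2=6; 1,0,6 taken -> place at 5.
Table: [329, 126, _, 199, _, 287, 809]
Lookup 287: h=1, h2=6, probe 1,0,6,5 → found at 5.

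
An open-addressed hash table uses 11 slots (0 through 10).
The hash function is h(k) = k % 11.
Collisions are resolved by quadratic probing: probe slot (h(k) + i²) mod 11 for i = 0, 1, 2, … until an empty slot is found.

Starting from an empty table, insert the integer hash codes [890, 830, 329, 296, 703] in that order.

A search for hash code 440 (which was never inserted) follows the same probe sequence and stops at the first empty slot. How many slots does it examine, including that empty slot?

2

890 hashes to 10; slot 10 is free → place at 10.
830 hashes to 5; slot 5 is free → place at 5.
329 hashes to 10; 10 taken → place at 0.
296 hashes to 10; 10,0 taken → place at 3.
703 hashes to 10; 10,0,3 taken → place at 8.
Table: [329, —, —, 296, —, 830, —, —, 703, —, 890]
Lookup 440: h=0, probe 0,1 → slot 1 empty, not found.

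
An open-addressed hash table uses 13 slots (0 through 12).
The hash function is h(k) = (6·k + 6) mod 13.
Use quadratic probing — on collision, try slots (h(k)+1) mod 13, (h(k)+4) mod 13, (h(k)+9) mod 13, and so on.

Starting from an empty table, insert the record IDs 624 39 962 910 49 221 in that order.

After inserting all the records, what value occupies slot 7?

39

624: h=6 => slot 6
39: h=6, probe 6,7 => slot 7
962: h=6, probe 6,7,10 => slot 10
910: h=6, probe 6,7,10,2 => slot 2
49: h=1 => slot 1
221: h=6, probe 6,7,10,2,9 => slot 9
Table: [∅, 49, 910, ∅, ∅, ∅, 624, 39, ∅, 221, 962, ∅, ∅]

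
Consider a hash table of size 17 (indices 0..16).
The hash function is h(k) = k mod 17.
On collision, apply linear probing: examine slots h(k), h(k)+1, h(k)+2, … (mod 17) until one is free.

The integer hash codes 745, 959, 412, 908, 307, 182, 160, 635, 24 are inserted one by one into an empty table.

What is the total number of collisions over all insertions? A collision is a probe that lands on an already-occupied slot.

6

745: h=14 → slot 14
959: h=7 → slot 7
412: h=4 → slot 4
908: h=7, probe 7,8 → slot 8
307: h=1 → slot 1
182: h=12 → slot 12
160: h=7, probe 7,8,9 → slot 9
635: h=6 → slot 6
24: h=7, probe 7,8,9,10 → slot 10
Table: [∅, 307, ∅, ∅, 412, ∅, 635, 959, 908, 160, 24, ∅, 182, ∅, 745, ∅, ∅]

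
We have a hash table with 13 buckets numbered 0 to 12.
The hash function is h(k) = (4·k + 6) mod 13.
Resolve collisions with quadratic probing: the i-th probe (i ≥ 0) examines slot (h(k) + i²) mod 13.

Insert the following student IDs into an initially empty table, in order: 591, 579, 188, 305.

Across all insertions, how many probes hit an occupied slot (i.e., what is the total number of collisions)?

591 hashes to 4; slot 4 is free -> place at 4.
579 hashes to 8; slot 8 is free -> place at 8.
188 hashes to 4; 4 taken -> place at 5.
305 hashes to 4; 4,5,8 taken -> place at 0.
Table: [305, ∅, ∅, ∅, 591, 188, ∅, ∅, 579, ∅, ∅, ∅, ∅]

4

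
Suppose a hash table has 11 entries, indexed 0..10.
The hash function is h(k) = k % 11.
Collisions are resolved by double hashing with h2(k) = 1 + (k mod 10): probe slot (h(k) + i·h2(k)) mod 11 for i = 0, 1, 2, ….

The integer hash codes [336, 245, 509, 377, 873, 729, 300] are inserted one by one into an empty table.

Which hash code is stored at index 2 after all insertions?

Insert 336: h=6, slot 6 empty → index 6.
Insert 245: h=3, slot 3 empty → index 3.
Insert 509: h=3, h2=10, slot 3 occupied → index 2.
Insert 377: h=3, h2=8, slot 3 occupied → index 0.
Insert 873: h=4, slot 4 empty → index 4.
Insert 729: h=3, h2=10, slots 3,2 occupied → index 1.
Insert 300: h=3, h2=1, slots 3,4 occupied → index 5.
Table: [377, 729, 509, 245, 873, 300, 336, ∅, ∅, ∅, ∅]

509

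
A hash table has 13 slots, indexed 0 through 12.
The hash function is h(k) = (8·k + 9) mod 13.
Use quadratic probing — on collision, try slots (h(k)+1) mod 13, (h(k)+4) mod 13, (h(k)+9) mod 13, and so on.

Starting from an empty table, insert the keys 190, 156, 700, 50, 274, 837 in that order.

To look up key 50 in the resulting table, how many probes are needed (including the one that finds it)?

2

Insert 190: h=8, slot 8 empty → index 8.
Insert 156: h=9, slot 9 empty → index 9.
Insert 700: h=6, slot 6 empty → index 6.
Insert 50: h=6, slot 6 occupied → index 7.
Insert 274: h=4, slot 4 empty → index 4.
Insert 837: h=10, slot 10 empty → index 10.
Table: [., ., ., ., 274, ., 700, 50, 190, 156, 837, ., .]
Lookup 50: h=6, probe 6,7 → found at 7.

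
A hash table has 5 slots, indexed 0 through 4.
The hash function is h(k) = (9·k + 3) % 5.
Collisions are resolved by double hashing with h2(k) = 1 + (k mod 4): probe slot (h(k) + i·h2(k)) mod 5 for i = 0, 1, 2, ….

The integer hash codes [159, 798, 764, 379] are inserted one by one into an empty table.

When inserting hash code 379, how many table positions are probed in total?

159: h=4 → slot 4
798: h=0 → slot 0
764: h=4, h2=1, probe 4,0,1 → slot 1
379: h=4, h2=4, probe 4,3 → slot 3
Table: [798, 764, —, 379, 159]

2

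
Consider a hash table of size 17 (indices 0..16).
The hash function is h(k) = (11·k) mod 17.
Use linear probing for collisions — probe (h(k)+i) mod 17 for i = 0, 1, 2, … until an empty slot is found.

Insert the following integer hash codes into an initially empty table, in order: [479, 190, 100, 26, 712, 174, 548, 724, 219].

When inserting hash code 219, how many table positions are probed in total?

4

Insert 479: h=16, slot 16 empty => index 16.
Insert 190: h=16, slot 16 occupied => index 0.
Insert 100: h=12, slot 12 empty => index 12.
Insert 26: h=14, slot 14 empty => index 14.
Insert 712: h=12, slot 12 occupied => index 13.
Insert 174: h=10, slot 10 empty => index 10.
Insert 548: h=10, slot 10 occupied => index 11.
Insert 724: h=8, slot 8 empty => index 8.
Insert 219: h=12, slots 12,13,14 occupied => index 15.
Table: [190, _, _, _, _, _, _, _, 724, _, 174, 548, 100, 712, 26, 219, 479]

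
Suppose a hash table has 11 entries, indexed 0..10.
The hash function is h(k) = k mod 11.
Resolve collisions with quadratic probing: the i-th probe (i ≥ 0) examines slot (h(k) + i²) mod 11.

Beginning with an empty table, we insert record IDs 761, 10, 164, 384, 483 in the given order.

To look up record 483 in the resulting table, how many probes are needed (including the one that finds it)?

4

761: h=2 -> slot 2
10: h=10 -> slot 10
164: h=10, probe 10,0 -> slot 0
384: h=10, probe 10,0,3 -> slot 3
483: h=10, probe 10,0,3,8 -> slot 8
Table: [164, -, 761, 384, -, -, -, -, 483, -, 10]
Lookup 483: h=10, probe 10,0,3,8 → found at 8.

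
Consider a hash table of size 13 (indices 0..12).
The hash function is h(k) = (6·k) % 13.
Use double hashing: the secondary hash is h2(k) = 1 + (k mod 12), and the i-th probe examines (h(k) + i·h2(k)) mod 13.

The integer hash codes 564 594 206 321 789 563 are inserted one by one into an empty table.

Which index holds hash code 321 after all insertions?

564 hashes to 4; slot 4 is free -> place at 4.
594 hashes to 2; slot 2 is free -> place at 2.
206 hashes to 1; slot 1 is free -> place at 1.
321 hashes to 2, h2=10; 2 taken -> place at 12.
789 hashes to 2, h2=10; 2,12 taken -> place at 9.
563 hashes to 11; slot 11 is free -> place at 11.
Table: [—, 206, 594, —, 564, —, —, —, —, 789, —, 563, 321]

12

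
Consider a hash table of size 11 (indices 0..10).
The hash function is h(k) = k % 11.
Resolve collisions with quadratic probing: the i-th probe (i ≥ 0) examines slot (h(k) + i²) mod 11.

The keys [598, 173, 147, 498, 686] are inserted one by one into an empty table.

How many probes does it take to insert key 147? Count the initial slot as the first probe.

2

Insert 598: h=4, slot 4 empty -> index 4.
Insert 173: h=8, slot 8 empty -> index 8.
Insert 147: h=4, slot 4 occupied -> index 5.
Insert 498: h=3, slot 3 empty -> index 3.
Insert 686: h=4, slots 4,5,8 occupied -> index 2.
Table: [∅, ∅, 686, 498, 598, 147, ∅, ∅, 173, ∅, ∅]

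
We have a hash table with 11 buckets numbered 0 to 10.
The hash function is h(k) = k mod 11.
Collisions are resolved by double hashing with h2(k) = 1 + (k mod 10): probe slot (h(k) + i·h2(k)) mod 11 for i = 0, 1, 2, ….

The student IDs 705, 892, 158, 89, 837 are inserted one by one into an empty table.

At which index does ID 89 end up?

0

705: h=1 → slot 1
892: h=1, h2=3, probe 1,4 → slot 4
158: h=4, h2=9, probe 4,2 → slot 2
89: h=1, h2=10, probe 1,0 → slot 0
837: h=1, h2=8, probe 1,9 → slot 9
Table: [89, 705, 158, —, 892, —, —, —, —, 837, —]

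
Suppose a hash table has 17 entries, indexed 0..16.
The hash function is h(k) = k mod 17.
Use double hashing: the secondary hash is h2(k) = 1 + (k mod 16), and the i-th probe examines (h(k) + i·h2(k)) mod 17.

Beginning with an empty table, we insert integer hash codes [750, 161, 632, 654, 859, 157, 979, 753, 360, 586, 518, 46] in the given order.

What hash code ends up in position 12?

Insert 750: h=2, slot 2 empty → index 2.
Insert 161: h=8, slot 8 empty → index 8.
Insert 632: h=3, slot 3 empty → index 3.
Insert 654: h=8, h2=15, slot 8 occupied → index 6.
Insert 859: h=9, slot 9 empty → index 9.
Insert 157: h=4, slot 4 empty → index 4.
Insert 979: h=10, slot 10 empty → index 10.
Insert 753: h=5, slot 5 empty → index 5.
Insert 360: h=3, h2=9, slot 3 occupied → index 12.
Insert 586: h=8, h2=11, slots 8,2 occupied → index 13.
Insert 518: h=8, h2=7, slot 8 occupied → index 15.
Insert 46: h=12, h2=15, slots 12,10,8,6,4,2 occupied → index 0.
Table: [46, ∅, 750, 632, 157, 753, 654, ∅, 161, 859, 979, ∅, 360, 586, ∅, 518, ∅]

360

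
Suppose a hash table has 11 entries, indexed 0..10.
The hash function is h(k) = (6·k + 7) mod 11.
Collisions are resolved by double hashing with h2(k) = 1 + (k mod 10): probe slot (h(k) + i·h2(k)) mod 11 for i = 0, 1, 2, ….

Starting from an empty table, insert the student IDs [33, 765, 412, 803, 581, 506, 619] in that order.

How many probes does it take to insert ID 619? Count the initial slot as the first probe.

33: h=7 -> slot 7
765: h=10 -> slot 10
412: h=4 -> slot 4
803: h=7, h2=4, probe 7,0 -> slot 0
581: h=6 -> slot 6
506: h=7, h2=7, probe 7,3 -> slot 3
619: h=3, h2=10, probe 3,2 -> slot 2
Table: [803, ., 619, 506, 412, ., 581, 33, ., ., 765]

2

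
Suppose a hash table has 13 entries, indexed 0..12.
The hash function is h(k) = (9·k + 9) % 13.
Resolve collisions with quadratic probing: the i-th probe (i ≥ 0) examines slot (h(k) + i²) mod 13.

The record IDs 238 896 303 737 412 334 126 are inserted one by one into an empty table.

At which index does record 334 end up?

238 hashes to 6; slot 6 is free → place at 6.
896 hashes to 0; slot 0 is free → place at 0.
303 hashes to 6; 6 taken → place at 7.
737 hashes to 12; slot 12 is free → place at 12.
412 hashes to 12; 12,0 taken → place at 3.
334 hashes to 12; 12,0,3 taken → place at 8.
126 hashes to 12; 12,0,3,8 taken → place at 2.
Table: [896, ∅, 126, 412, ∅, ∅, 238, 303, 334, ∅, ∅, ∅, 737]

8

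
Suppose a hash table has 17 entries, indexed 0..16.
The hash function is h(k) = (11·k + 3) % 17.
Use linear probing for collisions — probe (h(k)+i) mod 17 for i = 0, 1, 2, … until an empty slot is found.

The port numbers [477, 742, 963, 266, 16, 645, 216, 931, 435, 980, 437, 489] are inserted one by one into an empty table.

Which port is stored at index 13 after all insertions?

Insert 477: h=14, slot 14 empty → index 14.
Insert 742: h=5, slot 5 empty → index 5.
Insert 963: h=5, slot 5 occupied → index 6.
Insert 266: h=5, slots 5,6 occupied → index 7.
Insert 16: h=9, slot 9 empty → index 9.
Insert 645: h=9, slot 9 occupied → index 10.
Insert 216: h=16, slot 16 empty → index 16.
Insert 931: h=10, slot 10 occupied → index 11.
Insert 435: h=11, slot 11 occupied → index 12.
Insert 980: h=5, slots 5,6,7 occupied → index 8.
Insert 437: h=16, slot 16 occupied → index 0.
Insert 489: h=10, slots 10,11,12 occupied → index 13.
Table: [437, ., ., ., ., 742, 963, 266, 980, 16, 645, 931, 435, 489, 477, ., 216]

489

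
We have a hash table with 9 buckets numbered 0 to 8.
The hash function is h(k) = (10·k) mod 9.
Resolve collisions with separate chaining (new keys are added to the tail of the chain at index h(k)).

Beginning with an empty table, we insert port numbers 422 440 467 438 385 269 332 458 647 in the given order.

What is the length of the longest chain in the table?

7

422 -> bucket 8
440 -> bucket 8 (collision)
467 -> bucket 8 (collision)
438 -> bucket 6
385 -> bucket 7
269 -> bucket 8 (collision)
332 -> bucket 8 (collision)
458 -> bucket 8 (collision)
647 -> bucket 8 (collision)
Final buckets:
0: _
1: _
2: _
3: _
4: _
5: _
6: 438
7: 385
8: 422 -> 440 -> 467 -> 269 -> 332 -> 458 -> 647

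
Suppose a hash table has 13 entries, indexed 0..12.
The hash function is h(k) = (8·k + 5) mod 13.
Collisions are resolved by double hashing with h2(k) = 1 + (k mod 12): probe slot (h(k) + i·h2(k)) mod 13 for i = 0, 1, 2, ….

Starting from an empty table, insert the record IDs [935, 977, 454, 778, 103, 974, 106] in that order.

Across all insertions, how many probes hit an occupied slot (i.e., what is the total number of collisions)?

Insert 935: h=10, slot 10 empty -> index 10.
Insert 977: h=8, slot 8 empty -> index 8.
Insert 454: h=10, h2=11, slots 10,8 occupied -> index 6.
Insert 778: h=2, slot 2 empty -> index 2.
Insert 103: h=10, h2=8, slot 10 occupied -> index 5.
Insert 974: h=10, h2=3, slot 10 occupied -> index 0.
Insert 106: h=8, h2=11, slots 8,6 occupied -> index 4.
Table: [974, -, 778, -, 106, 103, 454, -, 977, -, 935, -, -]

6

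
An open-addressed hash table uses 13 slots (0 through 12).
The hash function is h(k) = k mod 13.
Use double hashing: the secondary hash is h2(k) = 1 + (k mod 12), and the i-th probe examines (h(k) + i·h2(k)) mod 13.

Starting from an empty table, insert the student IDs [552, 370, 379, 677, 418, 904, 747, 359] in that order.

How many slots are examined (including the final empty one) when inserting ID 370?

Insert 552: h=6, slot 6 empty => index 6.
Insert 370: h=6, h2=11, slot 6 occupied => index 4.
Insert 379: h=2, slot 2 empty => index 2.
Insert 677: h=1, slot 1 empty => index 1.
Insert 418: h=2, h2=11, slot 2 occupied => index 0.
Insert 904: h=7, slot 7 empty => index 7.
Insert 747: h=6, h2=4, slot 6 occupied => index 10.
Insert 359: h=8, slot 8 empty => index 8.
Table: [418, 677, 379, _, 370, _, 552, 904, 359, _, 747, _, _]

2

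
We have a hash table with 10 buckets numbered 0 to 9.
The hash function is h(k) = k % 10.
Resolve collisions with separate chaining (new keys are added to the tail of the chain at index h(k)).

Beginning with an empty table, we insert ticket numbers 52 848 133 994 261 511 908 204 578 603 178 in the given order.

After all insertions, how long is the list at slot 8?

52 → bucket 2
848 → bucket 8
133 → bucket 3
994 → bucket 4
261 → bucket 1
511 → bucket 1 (collision)
908 → bucket 8 (collision)
204 → bucket 4 (collision)
578 → bucket 8 (collision)
603 → bucket 3 (collision)
178 → bucket 8 (collision)
Final buckets:
0: -
1: 261 -> 511
2: 52
3: 133 -> 603
4: 994 -> 204
5: -
6: -
7: -
8: 848 -> 908 -> 578 -> 178
9: -

4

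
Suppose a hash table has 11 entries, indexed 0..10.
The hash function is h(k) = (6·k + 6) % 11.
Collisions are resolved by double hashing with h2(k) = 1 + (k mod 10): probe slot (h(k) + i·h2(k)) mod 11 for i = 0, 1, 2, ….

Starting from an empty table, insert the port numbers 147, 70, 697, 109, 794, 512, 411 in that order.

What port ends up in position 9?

70

147 hashes to 8; slot 8 is free => place at 8.
70 hashes to 8, h2=1; 8 taken => place at 9.
697 hashes to 8, h2=8; 8 taken => place at 5.
109 hashes to 0; slot 0 is free => place at 0.
794 hashes to 7; slot 7 is free => place at 7.
512 hashes to 9, h2=3; 9 taken => place at 1.
411 hashes to 8, h2=2; 8 taken => place at 10.
Table: [109, 512, ., ., ., 697, ., 794, 147, 70, 411]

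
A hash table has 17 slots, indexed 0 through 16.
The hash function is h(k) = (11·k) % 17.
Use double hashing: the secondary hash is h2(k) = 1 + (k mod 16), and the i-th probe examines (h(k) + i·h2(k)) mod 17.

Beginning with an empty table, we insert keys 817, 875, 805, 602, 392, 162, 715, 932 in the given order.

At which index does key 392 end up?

12

817: h=11 → slot 11
875: h=3 → slot 3
805: h=15 → slot 15
602: h=9 → slot 9
392: h=11, h2=9, probe 11,3,12 → slot 12
162: h=14 → slot 14
715: h=11, h2=12, probe 11,6 → slot 6
932: h=1 → slot 1
Table: [∅, 932, ∅, 875, ∅, ∅, 715, ∅, ∅, 602, ∅, 817, 392, ∅, 162, 805, ∅]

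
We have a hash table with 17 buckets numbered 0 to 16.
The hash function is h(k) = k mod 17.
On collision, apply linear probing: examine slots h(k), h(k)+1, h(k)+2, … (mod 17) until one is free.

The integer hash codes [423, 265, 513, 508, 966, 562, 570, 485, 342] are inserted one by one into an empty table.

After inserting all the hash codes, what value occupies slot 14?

966

423: h=15 => slot 15
265: h=10 => slot 10
513: h=3 => slot 3
508: h=15, probe 15,16 => slot 16
966: h=14 => slot 14
562: h=1 => slot 1
570: h=9 => slot 9
485: h=9, probe 9,10,11 => slot 11
342: h=2 => slot 2
Table: [-, 562, 342, 513, -, -, -, -, -, 570, 265, 485, -, -, 966, 423, 508]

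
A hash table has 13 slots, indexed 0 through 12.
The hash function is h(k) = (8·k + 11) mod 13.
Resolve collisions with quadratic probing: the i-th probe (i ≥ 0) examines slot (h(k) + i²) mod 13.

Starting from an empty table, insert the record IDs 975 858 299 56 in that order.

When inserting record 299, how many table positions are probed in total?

975 hashes to 11; slot 11 is free -> place at 11.
858 hashes to 11; 11 taken -> place at 12.
299 hashes to 11; 11,12 taken -> place at 2.
56 hashes to 4; slot 4 is free -> place at 4.
Table: [—, —, 299, —, 56, —, —, —, —, —, —, 975, 858]

3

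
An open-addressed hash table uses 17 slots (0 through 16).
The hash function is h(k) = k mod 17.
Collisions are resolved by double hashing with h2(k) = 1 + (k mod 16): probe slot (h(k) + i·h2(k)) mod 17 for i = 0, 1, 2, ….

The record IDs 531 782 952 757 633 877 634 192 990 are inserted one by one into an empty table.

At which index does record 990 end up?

2

531 hashes to 4; slot 4 is free → place at 4.
782 hashes to 0; slot 0 is free → place at 0.
952 hashes to 0, h2=9; 0 taken → place at 9.
757 hashes to 9, h2=6; 9 taken → place at 15.
633 hashes to 4, h2=10; 4 taken → place at 14.
877 hashes to 10; slot 10 is free → place at 10.
634 hashes to 5; slot 5 is free → place at 5.
192 hashes to 5, h2=1; 5 taken → place at 6.
990 hashes to 4, h2=15; 4 taken → place at 2.
Table: [782, ∅, 990, ∅, 531, 634, 192, ∅, ∅, 952, 877, ∅, ∅, ∅, 633, 757, ∅]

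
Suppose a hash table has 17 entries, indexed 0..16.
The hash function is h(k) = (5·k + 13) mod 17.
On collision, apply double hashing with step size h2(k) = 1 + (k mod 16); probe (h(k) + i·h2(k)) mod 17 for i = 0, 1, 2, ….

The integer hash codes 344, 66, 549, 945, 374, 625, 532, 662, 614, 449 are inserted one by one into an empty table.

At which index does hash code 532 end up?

344 hashes to 16; slot 16 is free → place at 16.
66 hashes to 3; slot 3 is free → place at 3.
549 hashes to 4; slot 4 is free → place at 4.
945 hashes to 12; slot 12 is free → place at 12.
374 hashes to 13; slot 13 is free → place at 13.
625 hashes to 10; slot 10 is free → place at 10.
532 hashes to 4, h2=5; 4 taken → place at 9.
662 hashes to 8; slot 8 is free → place at 8.
614 hashes to 6; slot 6 is free → place at 6.
449 hashes to 14; slot 14 is free → place at 14.
Table: [_, _, _, 66, 549, _, 614, _, 662, 532, 625, _, 945, 374, 449, _, 344]

9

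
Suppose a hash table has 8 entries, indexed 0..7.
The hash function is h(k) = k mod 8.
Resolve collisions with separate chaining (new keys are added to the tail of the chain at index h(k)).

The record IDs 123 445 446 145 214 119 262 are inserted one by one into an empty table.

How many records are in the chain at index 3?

Insert 123: h=3, bucket 3 empty -> new chain.
Insert 445: h=5, bucket 5 empty -> new chain.
Insert 446: h=6, bucket 6 empty -> new chain.
Insert 145: h=1, bucket 1 empty -> new chain.
Insert 214: h=6, bucket 6 nonempty -> append to chain.
Insert 119: h=7, bucket 7 empty -> new chain.
Insert 262: h=6, bucket 6 nonempty -> append to chain.
Final buckets:
0: .
1: 145
2: .
3: 123
4: .
5: 445
6: 446 -> 214 -> 262
7: 119

1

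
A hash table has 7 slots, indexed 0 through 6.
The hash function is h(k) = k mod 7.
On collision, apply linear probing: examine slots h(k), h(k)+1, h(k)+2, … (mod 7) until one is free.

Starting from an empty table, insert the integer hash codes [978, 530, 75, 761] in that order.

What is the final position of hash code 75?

Insert 978: h=5, slot 5 empty => index 5.
Insert 530: h=5, slot 5 occupied => index 6.
Insert 75: h=5, slots 5,6 occupied => index 0.
Insert 761: h=5, slots 5,6,0 occupied => index 1.
Table: [75, 761, —, —, —, 978, 530]

0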